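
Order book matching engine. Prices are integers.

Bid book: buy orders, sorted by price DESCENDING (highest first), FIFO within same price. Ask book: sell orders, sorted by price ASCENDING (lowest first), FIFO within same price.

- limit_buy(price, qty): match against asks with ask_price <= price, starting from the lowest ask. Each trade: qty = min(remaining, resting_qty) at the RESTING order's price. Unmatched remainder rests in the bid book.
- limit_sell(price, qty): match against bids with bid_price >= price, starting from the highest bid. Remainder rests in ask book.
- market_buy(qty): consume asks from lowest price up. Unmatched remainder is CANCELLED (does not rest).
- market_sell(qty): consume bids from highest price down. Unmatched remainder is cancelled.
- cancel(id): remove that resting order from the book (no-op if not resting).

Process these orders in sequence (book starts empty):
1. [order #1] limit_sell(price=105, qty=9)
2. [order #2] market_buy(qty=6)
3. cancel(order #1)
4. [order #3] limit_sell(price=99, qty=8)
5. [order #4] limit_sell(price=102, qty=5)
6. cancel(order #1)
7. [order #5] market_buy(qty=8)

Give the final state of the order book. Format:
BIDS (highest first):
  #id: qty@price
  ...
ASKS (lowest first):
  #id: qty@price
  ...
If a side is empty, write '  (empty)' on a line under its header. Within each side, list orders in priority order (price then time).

After op 1 [order #1] limit_sell(price=105, qty=9): fills=none; bids=[-] asks=[#1:9@105]
After op 2 [order #2] market_buy(qty=6): fills=#2x#1:6@105; bids=[-] asks=[#1:3@105]
After op 3 cancel(order #1): fills=none; bids=[-] asks=[-]
After op 4 [order #3] limit_sell(price=99, qty=8): fills=none; bids=[-] asks=[#3:8@99]
After op 5 [order #4] limit_sell(price=102, qty=5): fills=none; bids=[-] asks=[#3:8@99 #4:5@102]
After op 6 cancel(order #1): fills=none; bids=[-] asks=[#3:8@99 #4:5@102]
After op 7 [order #5] market_buy(qty=8): fills=#5x#3:8@99; bids=[-] asks=[#4:5@102]

Answer: BIDS (highest first):
  (empty)
ASKS (lowest first):
  #4: 5@102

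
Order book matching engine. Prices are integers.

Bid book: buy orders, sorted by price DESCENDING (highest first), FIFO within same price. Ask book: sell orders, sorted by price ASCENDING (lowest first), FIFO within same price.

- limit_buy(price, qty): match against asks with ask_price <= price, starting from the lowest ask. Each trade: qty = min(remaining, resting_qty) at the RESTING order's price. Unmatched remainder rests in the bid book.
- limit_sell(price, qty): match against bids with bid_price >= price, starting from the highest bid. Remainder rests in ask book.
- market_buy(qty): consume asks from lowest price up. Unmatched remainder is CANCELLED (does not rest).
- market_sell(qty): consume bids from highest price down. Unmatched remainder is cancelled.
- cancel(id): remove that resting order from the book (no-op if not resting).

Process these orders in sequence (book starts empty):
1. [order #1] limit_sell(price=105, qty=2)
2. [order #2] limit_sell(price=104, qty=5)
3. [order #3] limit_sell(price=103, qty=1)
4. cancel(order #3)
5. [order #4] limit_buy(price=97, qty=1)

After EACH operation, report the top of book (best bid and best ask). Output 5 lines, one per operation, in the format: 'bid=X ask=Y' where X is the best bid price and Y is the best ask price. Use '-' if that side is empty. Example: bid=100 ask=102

After op 1 [order #1] limit_sell(price=105, qty=2): fills=none; bids=[-] asks=[#1:2@105]
After op 2 [order #2] limit_sell(price=104, qty=5): fills=none; bids=[-] asks=[#2:5@104 #1:2@105]
After op 3 [order #3] limit_sell(price=103, qty=1): fills=none; bids=[-] asks=[#3:1@103 #2:5@104 #1:2@105]
After op 4 cancel(order #3): fills=none; bids=[-] asks=[#2:5@104 #1:2@105]
After op 5 [order #4] limit_buy(price=97, qty=1): fills=none; bids=[#4:1@97] asks=[#2:5@104 #1:2@105]

Answer: bid=- ask=105
bid=- ask=104
bid=- ask=103
bid=- ask=104
bid=97 ask=104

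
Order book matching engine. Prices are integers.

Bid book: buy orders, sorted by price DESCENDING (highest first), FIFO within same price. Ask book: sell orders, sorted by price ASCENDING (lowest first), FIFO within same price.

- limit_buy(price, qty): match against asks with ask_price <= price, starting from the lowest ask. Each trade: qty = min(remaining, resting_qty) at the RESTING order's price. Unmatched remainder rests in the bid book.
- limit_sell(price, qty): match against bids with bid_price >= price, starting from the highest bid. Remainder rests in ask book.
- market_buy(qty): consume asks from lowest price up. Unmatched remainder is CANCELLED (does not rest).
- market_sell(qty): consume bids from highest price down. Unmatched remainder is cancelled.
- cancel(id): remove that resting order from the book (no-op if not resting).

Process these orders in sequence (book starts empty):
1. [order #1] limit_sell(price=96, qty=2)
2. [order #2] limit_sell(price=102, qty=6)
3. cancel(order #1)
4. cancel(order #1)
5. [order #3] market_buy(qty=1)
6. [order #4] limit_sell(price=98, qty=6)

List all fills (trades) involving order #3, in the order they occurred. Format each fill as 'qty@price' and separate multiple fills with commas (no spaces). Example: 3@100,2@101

After op 1 [order #1] limit_sell(price=96, qty=2): fills=none; bids=[-] asks=[#1:2@96]
After op 2 [order #2] limit_sell(price=102, qty=6): fills=none; bids=[-] asks=[#1:2@96 #2:6@102]
After op 3 cancel(order #1): fills=none; bids=[-] asks=[#2:6@102]
After op 4 cancel(order #1): fills=none; bids=[-] asks=[#2:6@102]
After op 5 [order #3] market_buy(qty=1): fills=#3x#2:1@102; bids=[-] asks=[#2:5@102]
After op 6 [order #4] limit_sell(price=98, qty=6): fills=none; bids=[-] asks=[#4:6@98 #2:5@102]

Answer: 1@102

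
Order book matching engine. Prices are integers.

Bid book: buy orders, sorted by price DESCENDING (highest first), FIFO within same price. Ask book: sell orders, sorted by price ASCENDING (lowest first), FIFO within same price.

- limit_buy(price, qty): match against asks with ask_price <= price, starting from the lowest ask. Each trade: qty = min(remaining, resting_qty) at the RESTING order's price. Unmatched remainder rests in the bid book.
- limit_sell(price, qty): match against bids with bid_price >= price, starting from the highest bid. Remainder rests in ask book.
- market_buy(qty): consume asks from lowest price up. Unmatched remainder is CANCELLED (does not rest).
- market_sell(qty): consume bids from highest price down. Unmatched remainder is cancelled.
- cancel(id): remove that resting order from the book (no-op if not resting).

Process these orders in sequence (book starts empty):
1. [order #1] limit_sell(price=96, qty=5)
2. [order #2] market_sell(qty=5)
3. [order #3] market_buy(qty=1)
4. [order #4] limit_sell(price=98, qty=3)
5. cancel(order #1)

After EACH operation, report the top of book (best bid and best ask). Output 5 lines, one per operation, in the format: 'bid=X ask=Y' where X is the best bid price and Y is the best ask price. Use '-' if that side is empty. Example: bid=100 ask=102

After op 1 [order #1] limit_sell(price=96, qty=5): fills=none; bids=[-] asks=[#1:5@96]
After op 2 [order #2] market_sell(qty=5): fills=none; bids=[-] asks=[#1:5@96]
After op 3 [order #3] market_buy(qty=1): fills=#3x#1:1@96; bids=[-] asks=[#1:4@96]
After op 4 [order #4] limit_sell(price=98, qty=3): fills=none; bids=[-] asks=[#1:4@96 #4:3@98]
After op 5 cancel(order #1): fills=none; bids=[-] asks=[#4:3@98]

Answer: bid=- ask=96
bid=- ask=96
bid=- ask=96
bid=- ask=96
bid=- ask=98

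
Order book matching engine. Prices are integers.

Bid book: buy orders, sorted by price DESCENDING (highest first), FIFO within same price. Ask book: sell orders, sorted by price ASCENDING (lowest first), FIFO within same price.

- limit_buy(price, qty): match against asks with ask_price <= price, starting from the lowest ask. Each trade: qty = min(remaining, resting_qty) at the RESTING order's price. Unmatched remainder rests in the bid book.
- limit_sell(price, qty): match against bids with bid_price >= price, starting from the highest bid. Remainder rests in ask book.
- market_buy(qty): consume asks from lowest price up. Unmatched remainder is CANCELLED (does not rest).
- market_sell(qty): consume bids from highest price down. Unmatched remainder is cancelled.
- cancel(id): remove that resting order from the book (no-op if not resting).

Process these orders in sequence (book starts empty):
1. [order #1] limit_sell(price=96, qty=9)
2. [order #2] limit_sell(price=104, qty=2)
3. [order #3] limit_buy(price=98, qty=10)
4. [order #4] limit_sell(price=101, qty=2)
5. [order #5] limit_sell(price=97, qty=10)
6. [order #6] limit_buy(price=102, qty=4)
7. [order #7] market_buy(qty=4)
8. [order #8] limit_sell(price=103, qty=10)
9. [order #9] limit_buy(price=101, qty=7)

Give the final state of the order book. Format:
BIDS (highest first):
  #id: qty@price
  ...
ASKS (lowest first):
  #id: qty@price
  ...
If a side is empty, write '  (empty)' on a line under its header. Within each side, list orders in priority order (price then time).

Answer: BIDS (highest first):
  #9: 4@101
ASKS (lowest first):
  #8: 10@103
  #2: 2@104

Derivation:
After op 1 [order #1] limit_sell(price=96, qty=9): fills=none; bids=[-] asks=[#1:9@96]
After op 2 [order #2] limit_sell(price=104, qty=2): fills=none; bids=[-] asks=[#1:9@96 #2:2@104]
After op 3 [order #3] limit_buy(price=98, qty=10): fills=#3x#1:9@96; bids=[#3:1@98] asks=[#2:2@104]
After op 4 [order #4] limit_sell(price=101, qty=2): fills=none; bids=[#3:1@98] asks=[#4:2@101 #2:2@104]
After op 5 [order #5] limit_sell(price=97, qty=10): fills=#3x#5:1@98; bids=[-] asks=[#5:9@97 #4:2@101 #2:2@104]
After op 6 [order #6] limit_buy(price=102, qty=4): fills=#6x#5:4@97; bids=[-] asks=[#5:5@97 #4:2@101 #2:2@104]
After op 7 [order #7] market_buy(qty=4): fills=#7x#5:4@97; bids=[-] asks=[#5:1@97 #4:2@101 #2:2@104]
After op 8 [order #8] limit_sell(price=103, qty=10): fills=none; bids=[-] asks=[#5:1@97 #4:2@101 #8:10@103 #2:2@104]
After op 9 [order #9] limit_buy(price=101, qty=7): fills=#9x#5:1@97 #9x#4:2@101; bids=[#9:4@101] asks=[#8:10@103 #2:2@104]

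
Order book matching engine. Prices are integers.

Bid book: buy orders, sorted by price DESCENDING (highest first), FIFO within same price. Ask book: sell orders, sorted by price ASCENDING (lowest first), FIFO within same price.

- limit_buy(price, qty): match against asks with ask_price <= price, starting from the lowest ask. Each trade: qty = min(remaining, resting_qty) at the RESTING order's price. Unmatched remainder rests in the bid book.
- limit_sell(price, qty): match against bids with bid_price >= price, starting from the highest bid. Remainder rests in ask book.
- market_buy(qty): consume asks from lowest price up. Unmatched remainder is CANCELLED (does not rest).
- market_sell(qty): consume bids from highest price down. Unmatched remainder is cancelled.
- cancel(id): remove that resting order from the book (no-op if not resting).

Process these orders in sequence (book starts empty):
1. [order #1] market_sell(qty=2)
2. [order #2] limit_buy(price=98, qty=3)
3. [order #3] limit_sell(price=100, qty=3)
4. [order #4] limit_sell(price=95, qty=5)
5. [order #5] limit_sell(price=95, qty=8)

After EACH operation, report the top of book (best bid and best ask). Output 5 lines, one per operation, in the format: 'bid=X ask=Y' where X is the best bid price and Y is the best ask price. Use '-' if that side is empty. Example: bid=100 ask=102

After op 1 [order #1] market_sell(qty=2): fills=none; bids=[-] asks=[-]
After op 2 [order #2] limit_buy(price=98, qty=3): fills=none; bids=[#2:3@98] asks=[-]
After op 3 [order #3] limit_sell(price=100, qty=3): fills=none; bids=[#2:3@98] asks=[#3:3@100]
After op 4 [order #4] limit_sell(price=95, qty=5): fills=#2x#4:3@98; bids=[-] asks=[#4:2@95 #3:3@100]
After op 5 [order #5] limit_sell(price=95, qty=8): fills=none; bids=[-] asks=[#4:2@95 #5:8@95 #3:3@100]

Answer: bid=- ask=-
bid=98 ask=-
bid=98 ask=100
bid=- ask=95
bid=- ask=95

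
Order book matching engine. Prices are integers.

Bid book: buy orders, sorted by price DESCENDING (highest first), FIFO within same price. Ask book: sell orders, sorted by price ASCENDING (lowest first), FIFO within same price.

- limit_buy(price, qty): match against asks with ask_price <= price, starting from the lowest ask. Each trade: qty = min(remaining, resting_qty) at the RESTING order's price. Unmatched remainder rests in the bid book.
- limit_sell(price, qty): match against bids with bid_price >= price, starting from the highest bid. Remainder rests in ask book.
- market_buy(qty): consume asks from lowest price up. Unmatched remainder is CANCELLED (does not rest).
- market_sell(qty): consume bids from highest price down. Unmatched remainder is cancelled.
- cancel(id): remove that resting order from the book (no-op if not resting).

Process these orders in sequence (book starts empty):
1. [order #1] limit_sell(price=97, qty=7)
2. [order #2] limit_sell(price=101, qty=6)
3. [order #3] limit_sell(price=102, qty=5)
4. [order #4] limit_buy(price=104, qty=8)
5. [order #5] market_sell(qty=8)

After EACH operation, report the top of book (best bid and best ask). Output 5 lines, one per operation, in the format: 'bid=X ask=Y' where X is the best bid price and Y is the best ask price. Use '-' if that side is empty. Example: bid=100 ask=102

Answer: bid=- ask=97
bid=- ask=97
bid=- ask=97
bid=- ask=101
bid=- ask=101

Derivation:
After op 1 [order #1] limit_sell(price=97, qty=7): fills=none; bids=[-] asks=[#1:7@97]
After op 2 [order #2] limit_sell(price=101, qty=6): fills=none; bids=[-] asks=[#1:7@97 #2:6@101]
After op 3 [order #3] limit_sell(price=102, qty=5): fills=none; bids=[-] asks=[#1:7@97 #2:6@101 #3:5@102]
After op 4 [order #4] limit_buy(price=104, qty=8): fills=#4x#1:7@97 #4x#2:1@101; bids=[-] asks=[#2:5@101 #3:5@102]
After op 5 [order #5] market_sell(qty=8): fills=none; bids=[-] asks=[#2:5@101 #3:5@102]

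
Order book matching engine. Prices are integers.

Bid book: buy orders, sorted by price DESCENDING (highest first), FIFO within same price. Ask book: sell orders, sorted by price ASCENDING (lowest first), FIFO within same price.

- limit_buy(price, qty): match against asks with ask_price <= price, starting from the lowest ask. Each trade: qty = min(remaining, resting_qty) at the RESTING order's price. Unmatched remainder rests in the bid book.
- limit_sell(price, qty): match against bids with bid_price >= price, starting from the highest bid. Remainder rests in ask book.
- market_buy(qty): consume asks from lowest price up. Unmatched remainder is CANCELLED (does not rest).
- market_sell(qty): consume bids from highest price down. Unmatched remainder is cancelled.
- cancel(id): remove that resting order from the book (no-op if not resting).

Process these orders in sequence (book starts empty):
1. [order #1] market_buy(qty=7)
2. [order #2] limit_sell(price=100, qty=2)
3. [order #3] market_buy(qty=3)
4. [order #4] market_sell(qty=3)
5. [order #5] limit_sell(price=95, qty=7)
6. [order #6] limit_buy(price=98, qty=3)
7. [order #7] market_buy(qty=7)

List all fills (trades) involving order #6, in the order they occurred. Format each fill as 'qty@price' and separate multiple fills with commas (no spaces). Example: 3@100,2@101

After op 1 [order #1] market_buy(qty=7): fills=none; bids=[-] asks=[-]
After op 2 [order #2] limit_sell(price=100, qty=2): fills=none; bids=[-] asks=[#2:2@100]
After op 3 [order #3] market_buy(qty=3): fills=#3x#2:2@100; bids=[-] asks=[-]
After op 4 [order #4] market_sell(qty=3): fills=none; bids=[-] asks=[-]
After op 5 [order #5] limit_sell(price=95, qty=7): fills=none; bids=[-] asks=[#5:7@95]
After op 6 [order #6] limit_buy(price=98, qty=3): fills=#6x#5:3@95; bids=[-] asks=[#5:4@95]
After op 7 [order #7] market_buy(qty=7): fills=#7x#5:4@95; bids=[-] asks=[-]

Answer: 3@95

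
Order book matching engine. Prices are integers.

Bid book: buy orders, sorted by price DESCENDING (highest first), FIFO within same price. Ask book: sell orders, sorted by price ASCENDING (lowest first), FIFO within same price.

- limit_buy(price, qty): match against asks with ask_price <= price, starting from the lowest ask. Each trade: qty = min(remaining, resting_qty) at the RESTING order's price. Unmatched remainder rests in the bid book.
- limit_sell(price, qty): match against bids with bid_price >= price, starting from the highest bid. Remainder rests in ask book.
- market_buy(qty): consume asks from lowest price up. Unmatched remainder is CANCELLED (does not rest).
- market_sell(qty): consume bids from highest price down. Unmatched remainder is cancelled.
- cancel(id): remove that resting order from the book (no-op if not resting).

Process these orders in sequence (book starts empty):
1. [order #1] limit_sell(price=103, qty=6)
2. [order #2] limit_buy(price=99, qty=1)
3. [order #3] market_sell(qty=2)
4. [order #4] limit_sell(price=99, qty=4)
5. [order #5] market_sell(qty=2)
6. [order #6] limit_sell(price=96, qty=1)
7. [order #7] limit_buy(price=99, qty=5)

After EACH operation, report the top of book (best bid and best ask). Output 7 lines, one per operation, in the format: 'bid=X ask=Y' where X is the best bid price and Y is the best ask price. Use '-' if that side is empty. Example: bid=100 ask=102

After op 1 [order #1] limit_sell(price=103, qty=6): fills=none; bids=[-] asks=[#1:6@103]
After op 2 [order #2] limit_buy(price=99, qty=1): fills=none; bids=[#2:1@99] asks=[#1:6@103]
After op 3 [order #3] market_sell(qty=2): fills=#2x#3:1@99; bids=[-] asks=[#1:6@103]
After op 4 [order #4] limit_sell(price=99, qty=4): fills=none; bids=[-] asks=[#4:4@99 #1:6@103]
After op 5 [order #5] market_sell(qty=2): fills=none; bids=[-] asks=[#4:4@99 #1:6@103]
After op 6 [order #6] limit_sell(price=96, qty=1): fills=none; bids=[-] asks=[#6:1@96 #4:4@99 #1:6@103]
After op 7 [order #7] limit_buy(price=99, qty=5): fills=#7x#6:1@96 #7x#4:4@99; bids=[-] asks=[#1:6@103]

Answer: bid=- ask=103
bid=99 ask=103
bid=- ask=103
bid=- ask=99
bid=- ask=99
bid=- ask=96
bid=- ask=103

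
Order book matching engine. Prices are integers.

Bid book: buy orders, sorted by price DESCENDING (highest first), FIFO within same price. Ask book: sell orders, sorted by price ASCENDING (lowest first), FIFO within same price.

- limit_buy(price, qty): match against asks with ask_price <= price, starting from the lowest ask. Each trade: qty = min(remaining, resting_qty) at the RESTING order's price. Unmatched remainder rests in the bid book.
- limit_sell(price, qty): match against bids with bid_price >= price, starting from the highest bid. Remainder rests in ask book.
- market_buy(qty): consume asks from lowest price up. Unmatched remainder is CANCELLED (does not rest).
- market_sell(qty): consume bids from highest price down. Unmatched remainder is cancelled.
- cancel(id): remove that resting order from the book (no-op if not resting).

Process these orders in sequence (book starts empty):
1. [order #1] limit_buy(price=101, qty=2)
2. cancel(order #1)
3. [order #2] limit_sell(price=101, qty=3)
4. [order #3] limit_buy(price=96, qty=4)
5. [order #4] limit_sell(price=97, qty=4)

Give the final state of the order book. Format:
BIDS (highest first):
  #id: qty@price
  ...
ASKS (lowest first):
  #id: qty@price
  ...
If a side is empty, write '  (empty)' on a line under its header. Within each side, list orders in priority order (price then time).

Answer: BIDS (highest first):
  #3: 4@96
ASKS (lowest first):
  #4: 4@97
  #2: 3@101

Derivation:
After op 1 [order #1] limit_buy(price=101, qty=2): fills=none; bids=[#1:2@101] asks=[-]
After op 2 cancel(order #1): fills=none; bids=[-] asks=[-]
After op 3 [order #2] limit_sell(price=101, qty=3): fills=none; bids=[-] asks=[#2:3@101]
After op 4 [order #3] limit_buy(price=96, qty=4): fills=none; bids=[#3:4@96] asks=[#2:3@101]
After op 5 [order #4] limit_sell(price=97, qty=4): fills=none; bids=[#3:4@96] asks=[#4:4@97 #2:3@101]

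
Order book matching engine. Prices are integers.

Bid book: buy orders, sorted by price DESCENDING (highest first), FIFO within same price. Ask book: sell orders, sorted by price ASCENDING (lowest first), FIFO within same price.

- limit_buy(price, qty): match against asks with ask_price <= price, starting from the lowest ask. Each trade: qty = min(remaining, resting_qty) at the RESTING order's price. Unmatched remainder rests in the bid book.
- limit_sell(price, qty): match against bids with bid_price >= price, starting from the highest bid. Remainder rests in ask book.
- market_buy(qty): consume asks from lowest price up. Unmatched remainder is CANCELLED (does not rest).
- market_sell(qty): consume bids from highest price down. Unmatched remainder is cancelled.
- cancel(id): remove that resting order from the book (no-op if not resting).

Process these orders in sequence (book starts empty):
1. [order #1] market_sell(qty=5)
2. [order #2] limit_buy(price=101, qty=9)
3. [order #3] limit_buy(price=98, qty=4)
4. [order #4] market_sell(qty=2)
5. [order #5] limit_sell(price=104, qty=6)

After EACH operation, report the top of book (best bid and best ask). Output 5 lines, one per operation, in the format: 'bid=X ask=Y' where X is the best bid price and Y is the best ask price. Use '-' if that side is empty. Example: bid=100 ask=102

After op 1 [order #1] market_sell(qty=5): fills=none; bids=[-] asks=[-]
After op 2 [order #2] limit_buy(price=101, qty=9): fills=none; bids=[#2:9@101] asks=[-]
After op 3 [order #3] limit_buy(price=98, qty=4): fills=none; bids=[#2:9@101 #3:4@98] asks=[-]
After op 4 [order #4] market_sell(qty=2): fills=#2x#4:2@101; bids=[#2:7@101 #3:4@98] asks=[-]
After op 5 [order #5] limit_sell(price=104, qty=6): fills=none; bids=[#2:7@101 #3:4@98] asks=[#5:6@104]

Answer: bid=- ask=-
bid=101 ask=-
bid=101 ask=-
bid=101 ask=-
bid=101 ask=104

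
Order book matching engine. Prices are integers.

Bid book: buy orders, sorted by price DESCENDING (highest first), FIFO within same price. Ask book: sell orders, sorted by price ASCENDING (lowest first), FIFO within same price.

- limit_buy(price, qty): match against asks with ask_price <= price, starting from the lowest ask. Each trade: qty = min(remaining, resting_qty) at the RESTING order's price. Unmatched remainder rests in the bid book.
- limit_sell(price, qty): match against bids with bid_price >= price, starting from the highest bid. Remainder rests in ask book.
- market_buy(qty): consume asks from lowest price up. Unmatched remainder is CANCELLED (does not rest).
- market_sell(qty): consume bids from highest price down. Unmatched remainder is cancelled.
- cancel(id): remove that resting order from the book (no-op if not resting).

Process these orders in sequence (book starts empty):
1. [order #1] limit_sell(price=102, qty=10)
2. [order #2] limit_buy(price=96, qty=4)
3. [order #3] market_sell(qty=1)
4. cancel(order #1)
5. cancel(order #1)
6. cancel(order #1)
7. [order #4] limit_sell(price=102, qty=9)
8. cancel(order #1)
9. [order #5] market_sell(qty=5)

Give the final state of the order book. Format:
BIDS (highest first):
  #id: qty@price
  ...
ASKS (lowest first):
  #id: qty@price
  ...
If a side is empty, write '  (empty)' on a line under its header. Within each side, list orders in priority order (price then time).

Answer: BIDS (highest first):
  (empty)
ASKS (lowest first):
  #4: 9@102

Derivation:
After op 1 [order #1] limit_sell(price=102, qty=10): fills=none; bids=[-] asks=[#1:10@102]
After op 2 [order #2] limit_buy(price=96, qty=4): fills=none; bids=[#2:4@96] asks=[#1:10@102]
After op 3 [order #3] market_sell(qty=1): fills=#2x#3:1@96; bids=[#2:3@96] asks=[#1:10@102]
After op 4 cancel(order #1): fills=none; bids=[#2:3@96] asks=[-]
After op 5 cancel(order #1): fills=none; bids=[#2:3@96] asks=[-]
After op 6 cancel(order #1): fills=none; bids=[#2:3@96] asks=[-]
After op 7 [order #4] limit_sell(price=102, qty=9): fills=none; bids=[#2:3@96] asks=[#4:9@102]
After op 8 cancel(order #1): fills=none; bids=[#2:3@96] asks=[#4:9@102]
After op 9 [order #5] market_sell(qty=5): fills=#2x#5:3@96; bids=[-] asks=[#4:9@102]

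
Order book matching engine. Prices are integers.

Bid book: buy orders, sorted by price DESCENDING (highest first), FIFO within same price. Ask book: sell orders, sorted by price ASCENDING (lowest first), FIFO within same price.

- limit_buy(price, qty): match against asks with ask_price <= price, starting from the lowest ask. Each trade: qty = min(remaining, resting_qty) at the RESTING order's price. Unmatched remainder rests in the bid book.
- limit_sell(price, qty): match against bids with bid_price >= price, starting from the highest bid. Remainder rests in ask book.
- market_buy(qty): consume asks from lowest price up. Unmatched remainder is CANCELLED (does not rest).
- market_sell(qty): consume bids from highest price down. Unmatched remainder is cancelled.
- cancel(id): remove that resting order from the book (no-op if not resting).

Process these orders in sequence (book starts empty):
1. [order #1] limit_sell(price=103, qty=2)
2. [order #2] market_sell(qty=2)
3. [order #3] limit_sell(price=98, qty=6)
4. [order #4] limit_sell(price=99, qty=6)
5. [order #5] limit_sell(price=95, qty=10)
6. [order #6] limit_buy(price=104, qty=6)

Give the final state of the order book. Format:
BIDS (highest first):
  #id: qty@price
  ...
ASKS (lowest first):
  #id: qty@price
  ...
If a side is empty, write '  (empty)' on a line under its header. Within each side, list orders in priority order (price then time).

After op 1 [order #1] limit_sell(price=103, qty=2): fills=none; bids=[-] asks=[#1:2@103]
After op 2 [order #2] market_sell(qty=2): fills=none; bids=[-] asks=[#1:2@103]
After op 3 [order #3] limit_sell(price=98, qty=6): fills=none; bids=[-] asks=[#3:6@98 #1:2@103]
After op 4 [order #4] limit_sell(price=99, qty=6): fills=none; bids=[-] asks=[#3:6@98 #4:6@99 #1:2@103]
After op 5 [order #5] limit_sell(price=95, qty=10): fills=none; bids=[-] asks=[#5:10@95 #3:6@98 #4:6@99 #1:2@103]
After op 6 [order #6] limit_buy(price=104, qty=6): fills=#6x#5:6@95; bids=[-] asks=[#5:4@95 #3:6@98 #4:6@99 #1:2@103]

Answer: BIDS (highest first):
  (empty)
ASKS (lowest first):
  #5: 4@95
  #3: 6@98
  #4: 6@99
  #1: 2@103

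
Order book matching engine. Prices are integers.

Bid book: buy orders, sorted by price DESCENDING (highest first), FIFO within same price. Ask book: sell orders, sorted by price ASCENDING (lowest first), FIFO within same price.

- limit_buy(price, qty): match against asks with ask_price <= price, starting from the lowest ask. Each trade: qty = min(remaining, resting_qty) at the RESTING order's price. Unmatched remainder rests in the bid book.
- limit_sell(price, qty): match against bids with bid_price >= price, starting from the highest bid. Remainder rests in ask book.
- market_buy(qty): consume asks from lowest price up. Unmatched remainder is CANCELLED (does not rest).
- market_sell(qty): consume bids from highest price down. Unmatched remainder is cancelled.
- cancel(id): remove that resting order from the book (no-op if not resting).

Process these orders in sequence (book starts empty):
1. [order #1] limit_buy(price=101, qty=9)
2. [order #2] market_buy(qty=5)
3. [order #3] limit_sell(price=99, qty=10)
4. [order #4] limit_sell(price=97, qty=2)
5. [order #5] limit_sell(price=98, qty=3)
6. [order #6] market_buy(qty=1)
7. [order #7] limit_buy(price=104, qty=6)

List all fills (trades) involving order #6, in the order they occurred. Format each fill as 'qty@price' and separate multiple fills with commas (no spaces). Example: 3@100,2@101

After op 1 [order #1] limit_buy(price=101, qty=9): fills=none; bids=[#1:9@101] asks=[-]
After op 2 [order #2] market_buy(qty=5): fills=none; bids=[#1:9@101] asks=[-]
After op 3 [order #3] limit_sell(price=99, qty=10): fills=#1x#3:9@101; bids=[-] asks=[#3:1@99]
After op 4 [order #4] limit_sell(price=97, qty=2): fills=none; bids=[-] asks=[#4:2@97 #3:1@99]
After op 5 [order #5] limit_sell(price=98, qty=3): fills=none; bids=[-] asks=[#4:2@97 #5:3@98 #3:1@99]
After op 6 [order #6] market_buy(qty=1): fills=#6x#4:1@97; bids=[-] asks=[#4:1@97 #5:3@98 #3:1@99]
After op 7 [order #7] limit_buy(price=104, qty=6): fills=#7x#4:1@97 #7x#5:3@98 #7x#3:1@99; bids=[#7:1@104] asks=[-]

Answer: 1@97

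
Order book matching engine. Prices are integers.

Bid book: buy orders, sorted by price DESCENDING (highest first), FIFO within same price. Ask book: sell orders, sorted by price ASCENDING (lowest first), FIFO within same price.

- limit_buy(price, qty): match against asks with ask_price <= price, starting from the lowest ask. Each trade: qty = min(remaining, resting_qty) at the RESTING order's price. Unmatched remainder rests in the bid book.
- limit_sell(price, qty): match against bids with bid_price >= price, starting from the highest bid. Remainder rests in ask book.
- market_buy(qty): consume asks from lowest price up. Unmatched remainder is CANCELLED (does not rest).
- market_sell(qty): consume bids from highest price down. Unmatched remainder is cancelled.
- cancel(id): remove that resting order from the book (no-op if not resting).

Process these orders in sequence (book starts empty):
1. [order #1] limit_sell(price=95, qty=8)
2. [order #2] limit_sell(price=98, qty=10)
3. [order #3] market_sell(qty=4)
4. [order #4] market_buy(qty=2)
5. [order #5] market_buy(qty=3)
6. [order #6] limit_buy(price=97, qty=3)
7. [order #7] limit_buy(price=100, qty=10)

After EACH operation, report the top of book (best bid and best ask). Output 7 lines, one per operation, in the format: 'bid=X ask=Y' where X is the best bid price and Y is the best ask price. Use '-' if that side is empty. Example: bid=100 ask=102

After op 1 [order #1] limit_sell(price=95, qty=8): fills=none; bids=[-] asks=[#1:8@95]
After op 2 [order #2] limit_sell(price=98, qty=10): fills=none; bids=[-] asks=[#1:8@95 #2:10@98]
After op 3 [order #3] market_sell(qty=4): fills=none; bids=[-] asks=[#1:8@95 #2:10@98]
After op 4 [order #4] market_buy(qty=2): fills=#4x#1:2@95; bids=[-] asks=[#1:6@95 #2:10@98]
After op 5 [order #5] market_buy(qty=3): fills=#5x#1:3@95; bids=[-] asks=[#1:3@95 #2:10@98]
After op 6 [order #6] limit_buy(price=97, qty=3): fills=#6x#1:3@95; bids=[-] asks=[#2:10@98]
After op 7 [order #7] limit_buy(price=100, qty=10): fills=#7x#2:10@98; bids=[-] asks=[-]

Answer: bid=- ask=95
bid=- ask=95
bid=- ask=95
bid=- ask=95
bid=- ask=95
bid=- ask=98
bid=- ask=-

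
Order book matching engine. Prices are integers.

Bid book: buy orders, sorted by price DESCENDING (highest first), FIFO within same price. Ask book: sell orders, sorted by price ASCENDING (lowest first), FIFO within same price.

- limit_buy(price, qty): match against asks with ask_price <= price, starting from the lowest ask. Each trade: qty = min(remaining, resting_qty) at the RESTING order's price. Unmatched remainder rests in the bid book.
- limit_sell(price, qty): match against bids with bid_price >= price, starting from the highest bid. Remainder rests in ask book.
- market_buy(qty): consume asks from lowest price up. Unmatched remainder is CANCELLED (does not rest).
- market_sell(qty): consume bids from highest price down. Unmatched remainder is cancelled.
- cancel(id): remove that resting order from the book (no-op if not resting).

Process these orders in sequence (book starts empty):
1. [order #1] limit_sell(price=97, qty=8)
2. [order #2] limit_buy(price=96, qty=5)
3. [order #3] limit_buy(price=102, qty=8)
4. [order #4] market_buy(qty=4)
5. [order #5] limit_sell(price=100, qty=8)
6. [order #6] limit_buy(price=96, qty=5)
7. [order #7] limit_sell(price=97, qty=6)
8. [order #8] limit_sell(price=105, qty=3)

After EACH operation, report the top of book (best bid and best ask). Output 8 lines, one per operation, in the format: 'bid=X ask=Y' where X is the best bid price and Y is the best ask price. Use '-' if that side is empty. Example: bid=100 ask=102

After op 1 [order #1] limit_sell(price=97, qty=8): fills=none; bids=[-] asks=[#1:8@97]
After op 2 [order #2] limit_buy(price=96, qty=5): fills=none; bids=[#2:5@96] asks=[#1:8@97]
After op 3 [order #3] limit_buy(price=102, qty=8): fills=#3x#1:8@97; bids=[#2:5@96] asks=[-]
After op 4 [order #4] market_buy(qty=4): fills=none; bids=[#2:5@96] asks=[-]
After op 5 [order #5] limit_sell(price=100, qty=8): fills=none; bids=[#2:5@96] asks=[#5:8@100]
After op 6 [order #6] limit_buy(price=96, qty=5): fills=none; bids=[#2:5@96 #6:5@96] asks=[#5:8@100]
After op 7 [order #7] limit_sell(price=97, qty=6): fills=none; bids=[#2:5@96 #6:5@96] asks=[#7:6@97 #5:8@100]
After op 8 [order #8] limit_sell(price=105, qty=3): fills=none; bids=[#2:5@96 #6:5@96] asks=[#7:6@97 #5:8@100 #8:3@105]

Answer: bid=- ask=97
bid=96 ask=97
bid=96 ask=-
bid=96 ask=-
bid=96 ask=100
bid=96 ask=100
bid=96 ask=97
bid=96 ask=97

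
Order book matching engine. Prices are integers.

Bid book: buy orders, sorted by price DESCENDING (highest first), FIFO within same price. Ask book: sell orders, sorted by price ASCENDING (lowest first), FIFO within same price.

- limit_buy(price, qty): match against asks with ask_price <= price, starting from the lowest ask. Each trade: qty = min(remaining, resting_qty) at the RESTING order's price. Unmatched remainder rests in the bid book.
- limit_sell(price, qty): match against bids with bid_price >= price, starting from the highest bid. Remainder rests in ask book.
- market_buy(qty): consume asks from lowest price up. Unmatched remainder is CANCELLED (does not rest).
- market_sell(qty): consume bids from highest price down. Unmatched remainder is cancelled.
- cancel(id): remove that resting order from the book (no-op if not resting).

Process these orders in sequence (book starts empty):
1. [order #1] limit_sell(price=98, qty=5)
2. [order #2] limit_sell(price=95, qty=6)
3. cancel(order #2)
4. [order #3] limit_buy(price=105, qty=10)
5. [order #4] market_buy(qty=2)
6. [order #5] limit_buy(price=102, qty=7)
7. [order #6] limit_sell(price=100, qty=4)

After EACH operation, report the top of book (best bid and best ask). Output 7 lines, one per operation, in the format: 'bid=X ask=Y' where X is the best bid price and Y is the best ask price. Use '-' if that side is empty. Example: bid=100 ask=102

Answer: bid=- ask=98
bid=- ask=95
bid=- ask=98
bid=105 ask=-
bid=105 ask=-
bid=105 ask=-
bid=105 ask=-

Derivation:
After op 1 [order #1] limit_sell(price=98, qty=5): fills=none; bids=[-] asks=[#1:5@98]
After op 2 [order #2] limit_sell(price=95, qty=6): fills=none; bids=[-] asks=[#2:6@95 #1:5@98]
After op 3 cancel(order #2): fills=none; bids=[-] asks=[#1:5@98]
After op 4 [order #3] limit_buy(price=105, qty=10): fills=#3x#1:5@98; bids=[#3:5@105] asks=[-]
After op 5 [order #4] market_buy(qty=2): fills=none; bids=[#3:5@105] asks=[-]
After op 6 [order #5] limit_buy(price=102, qty=7): fills=none; bids=[#3:5@105 #5:7@102] asks=[-]
After op 7 [order #6] limit_sell(price=100, qty=4): fills=#3x#6:4@105; bids=[#3:1@105 #5:7@102] asks=[-]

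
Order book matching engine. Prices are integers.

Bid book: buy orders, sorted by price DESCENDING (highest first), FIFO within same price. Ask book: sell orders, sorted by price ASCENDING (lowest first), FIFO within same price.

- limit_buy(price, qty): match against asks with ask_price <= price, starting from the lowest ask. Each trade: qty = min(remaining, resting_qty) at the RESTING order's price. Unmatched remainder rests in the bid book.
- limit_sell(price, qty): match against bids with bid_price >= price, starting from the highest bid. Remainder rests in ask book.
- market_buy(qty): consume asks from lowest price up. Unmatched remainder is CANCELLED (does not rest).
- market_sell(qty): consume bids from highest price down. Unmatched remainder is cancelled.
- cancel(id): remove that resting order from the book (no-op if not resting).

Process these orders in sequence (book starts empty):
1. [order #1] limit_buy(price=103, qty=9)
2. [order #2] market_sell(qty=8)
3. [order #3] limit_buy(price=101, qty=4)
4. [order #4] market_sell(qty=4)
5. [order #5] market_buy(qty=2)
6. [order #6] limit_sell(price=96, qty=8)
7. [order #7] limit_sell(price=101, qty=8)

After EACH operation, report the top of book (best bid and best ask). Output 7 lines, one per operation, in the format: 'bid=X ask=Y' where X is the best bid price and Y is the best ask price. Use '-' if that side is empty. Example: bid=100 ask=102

Answer: bid=103 ask=-
bid=103 ask=-
bid=103 ask=-
bid=101 ask=-
bid=101 ask=-
bid=- ask=96
bid=- ask=96

Derivation:
After op 1 [order #1] limit_buy(price=103, qty=9): fills=none; bids=[#1:9@103] asks=[-]
After op 2 [order #2] market_sell(qty=8): fills=#1x#2:8@103; bids=[#1:1@103] asks=[-]
After op 3 [order #3] limit_buy(price=101, qty=4): fills=none; bids=[#1:1@103 #3:4@101] asks=[-]
After op 4 [order #4] market_sell(qty=4): fills=#1x#4:1@103 #3x#4:3@101; bids=[#3:1@101] asks=[-]
After op 5 [order #5] market_buy(qty=2): fills=none; bids=[#3:1@101] asks=[-]
After op 6 [order #6] limit_sell(price=96, qty=8): fills=#3x#6:1@101; bids=[-] asks=[#6:7@96]
After op 7 [order #7] limit_sell(price=101, qty=8): fills=none; bids=[-] asks=[#6:7@96 #7:8@101]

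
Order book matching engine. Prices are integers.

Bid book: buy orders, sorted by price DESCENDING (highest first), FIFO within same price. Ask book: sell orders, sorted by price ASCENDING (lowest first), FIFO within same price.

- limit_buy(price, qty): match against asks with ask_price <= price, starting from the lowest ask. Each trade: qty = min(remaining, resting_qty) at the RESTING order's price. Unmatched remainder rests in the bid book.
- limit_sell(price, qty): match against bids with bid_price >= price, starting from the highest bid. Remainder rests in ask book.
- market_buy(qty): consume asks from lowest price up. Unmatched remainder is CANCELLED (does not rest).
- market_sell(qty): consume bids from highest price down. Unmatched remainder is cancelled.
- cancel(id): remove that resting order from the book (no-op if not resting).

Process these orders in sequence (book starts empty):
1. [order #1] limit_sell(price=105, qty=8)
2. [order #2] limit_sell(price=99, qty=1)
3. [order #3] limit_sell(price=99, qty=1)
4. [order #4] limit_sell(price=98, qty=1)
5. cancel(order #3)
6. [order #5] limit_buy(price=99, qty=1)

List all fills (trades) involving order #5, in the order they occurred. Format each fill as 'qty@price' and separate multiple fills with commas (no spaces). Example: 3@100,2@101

After op 1 [order #1] limit_sell(price=105, qty=8): fills=none; bids=[-] asks=[#1:8@105]
After op 2 [order #2] limit_sell(price=99, qty=1): fills=none; bids=[-] asks=[#2:1@99 #1:8@105]
After op 3 [order #3] limit_sell(price=99, qty=1): fills=none; bids=[-] asks=[#2:1@99 #3:1@99 #1:8@105]
After op 4 [order #4] limit_sell(price=98, qty=1): fills=none; bids=[-] asks=[#4:1@98 #2:1@99 #3:1@99 #1:8@105]
After op 5 cancel(order #3): fills=none; bids=[-] asks=[#4:1@98 #2:1@99 #1:8@105]
After op 6 [order #5] limit_buy(price=99, qty=1): fills=#5x#4:1@98; bids=[-] asks=[#2:1@99 #1:8@105]

Answer: 1@98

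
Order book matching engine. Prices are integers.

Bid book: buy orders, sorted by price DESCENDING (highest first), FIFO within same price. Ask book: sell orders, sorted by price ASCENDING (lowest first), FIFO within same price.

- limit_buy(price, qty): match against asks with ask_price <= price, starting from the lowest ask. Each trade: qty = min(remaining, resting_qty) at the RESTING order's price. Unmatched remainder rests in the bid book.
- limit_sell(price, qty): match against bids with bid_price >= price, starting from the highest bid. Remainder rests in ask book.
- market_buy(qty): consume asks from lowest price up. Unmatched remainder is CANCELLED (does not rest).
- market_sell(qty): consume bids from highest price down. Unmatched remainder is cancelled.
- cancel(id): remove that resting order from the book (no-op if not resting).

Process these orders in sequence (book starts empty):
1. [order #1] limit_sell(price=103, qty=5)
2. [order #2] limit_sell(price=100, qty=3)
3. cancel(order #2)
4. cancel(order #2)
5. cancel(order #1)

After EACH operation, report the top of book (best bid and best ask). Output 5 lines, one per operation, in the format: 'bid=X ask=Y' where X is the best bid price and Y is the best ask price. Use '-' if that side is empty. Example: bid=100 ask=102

Answer: bid=- ask=103
bid=- ask=100
bid=- ask=103
bid=- ask=103
bid=- ask=-

Derivation:
After op 1 [order #1] limit_sell(price=103, qty=5): fills=none; bids=[-] asks=[#1:5@103]
After op 2 [order #2] limit_sell(price=100, qty=3): fills=none; bids=[-] asks=[#2:3@100 #1:5@103]
After op 3 cancel(order #2): fills=none; bids=[-] asks=[#1:5@103]
After op 4 cancel(order #2): fills=none; bids=[-] asks=[#1:5@103]
After op 5 cancel(order #1): fills=none; bids=[-] asks=[-]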